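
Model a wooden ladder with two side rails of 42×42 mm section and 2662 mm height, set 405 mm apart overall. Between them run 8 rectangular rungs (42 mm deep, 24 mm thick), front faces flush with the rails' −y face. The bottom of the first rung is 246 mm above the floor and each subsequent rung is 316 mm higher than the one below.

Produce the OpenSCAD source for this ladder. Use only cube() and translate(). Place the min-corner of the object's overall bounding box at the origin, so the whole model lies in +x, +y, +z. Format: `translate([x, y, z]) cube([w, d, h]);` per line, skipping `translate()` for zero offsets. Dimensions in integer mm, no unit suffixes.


cube([42, 42, 2662]);
translate([363, 0, 0]) cube([42, 42, 2662]);
translate([42, 0, 246]) cube([321, 42, 24]);
translate([42, 0, 562]) cube([321, 42, 24]);
translate([42, 0, 878]) cube([321, 42, 24]);
translate([42, 0, 1194]) cube([321, 42, 24]);
translate([42, 0, 1510]) cube([321, 42, 24]);
translate([42, 0, 1826]) cube([321, 42, 24]);
translate([42, 0, 2142]) cube([321, 42, 24]);
translate([42, 0, 2458]) cube([321, 42, 24]);


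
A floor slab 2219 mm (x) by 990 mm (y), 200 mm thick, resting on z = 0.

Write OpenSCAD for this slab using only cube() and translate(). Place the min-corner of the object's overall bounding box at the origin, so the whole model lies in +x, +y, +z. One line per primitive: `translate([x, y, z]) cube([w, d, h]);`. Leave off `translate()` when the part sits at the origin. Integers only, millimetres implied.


cube([2219, 990, 200]);


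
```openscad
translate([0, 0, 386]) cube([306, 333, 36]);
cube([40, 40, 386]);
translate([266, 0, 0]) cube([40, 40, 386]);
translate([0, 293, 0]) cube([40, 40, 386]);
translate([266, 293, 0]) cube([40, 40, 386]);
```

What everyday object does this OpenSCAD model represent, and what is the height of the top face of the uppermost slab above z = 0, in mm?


A stool. The seat height is 422 mm.

A 306×333×36 slab at z = 386 on four corner posts — a stool. The seat top is 386 + 36 = 422 mm.


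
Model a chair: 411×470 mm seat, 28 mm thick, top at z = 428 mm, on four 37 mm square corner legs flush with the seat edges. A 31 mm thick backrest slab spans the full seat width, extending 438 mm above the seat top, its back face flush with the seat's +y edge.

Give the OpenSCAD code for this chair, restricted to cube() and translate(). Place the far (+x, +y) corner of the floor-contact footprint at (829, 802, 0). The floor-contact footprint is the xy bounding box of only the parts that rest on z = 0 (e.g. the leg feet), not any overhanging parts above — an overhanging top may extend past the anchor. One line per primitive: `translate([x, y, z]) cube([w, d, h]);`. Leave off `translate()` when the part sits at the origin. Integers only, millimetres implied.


// leg_h = 428 - 28 = 400
translate([418, 332, 400]) cube([411, 470, 28]);
translate([418, 332, 0]) cube([37, 37, 400]);
translate([792, 332, 0]) cube([37, 37, 400]);
translate([418, 765, 0]) cube([37, 37, 400]);
translate([792, 765, 0]) cube([37, 37, 400]);
translate([418, 771, 428]) cube([411, 31, 438]);


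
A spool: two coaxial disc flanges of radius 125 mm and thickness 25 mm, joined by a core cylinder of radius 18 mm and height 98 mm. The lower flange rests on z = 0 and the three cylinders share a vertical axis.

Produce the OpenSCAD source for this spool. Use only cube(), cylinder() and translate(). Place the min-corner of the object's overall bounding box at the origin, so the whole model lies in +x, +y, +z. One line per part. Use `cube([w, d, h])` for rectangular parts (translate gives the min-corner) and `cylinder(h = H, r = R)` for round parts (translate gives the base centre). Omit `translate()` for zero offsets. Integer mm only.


translate([125, 125, 0]) cylinder(h = 25, r = 125);
translate([125, 125, 25]) cylinder(h = 98, r = 18);
translate([125, 125, 123]) cylinder(h = 25, r = 125);


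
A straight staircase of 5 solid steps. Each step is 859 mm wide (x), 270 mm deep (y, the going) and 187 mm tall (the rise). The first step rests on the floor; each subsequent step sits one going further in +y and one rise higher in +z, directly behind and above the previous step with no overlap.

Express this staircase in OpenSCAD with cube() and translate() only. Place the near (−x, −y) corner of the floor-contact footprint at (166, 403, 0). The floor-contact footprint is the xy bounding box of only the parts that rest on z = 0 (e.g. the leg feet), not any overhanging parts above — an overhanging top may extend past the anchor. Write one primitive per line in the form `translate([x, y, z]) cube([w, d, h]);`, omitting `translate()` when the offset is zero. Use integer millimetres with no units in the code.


translate([166, 403, 0]) cube([859, 270, 187]);
translate([166, 673, 187]) cube([859, 270, 187]);
translate([166, 943, 374]) cube([859, 270, 187]);
translate([166, 1213, 561]) cube([859, 270, 187]);
translate([166, 1483, 748]) cube([859, 270, 187]);


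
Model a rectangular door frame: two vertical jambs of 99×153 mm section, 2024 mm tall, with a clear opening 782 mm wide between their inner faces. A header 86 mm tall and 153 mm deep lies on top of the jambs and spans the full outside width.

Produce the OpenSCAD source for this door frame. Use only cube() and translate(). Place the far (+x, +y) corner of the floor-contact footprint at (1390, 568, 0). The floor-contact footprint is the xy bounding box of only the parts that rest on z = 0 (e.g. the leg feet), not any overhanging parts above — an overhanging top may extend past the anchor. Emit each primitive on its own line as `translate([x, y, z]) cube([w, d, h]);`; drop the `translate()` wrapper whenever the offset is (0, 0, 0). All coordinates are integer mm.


translate([410, 415, 0]) cube([99, 153, 2024]);
translate([1291, 415, 0]) cube([99, 153, 2024]);
translate([410, 415, 2024]) cube([980, 153, 86]);


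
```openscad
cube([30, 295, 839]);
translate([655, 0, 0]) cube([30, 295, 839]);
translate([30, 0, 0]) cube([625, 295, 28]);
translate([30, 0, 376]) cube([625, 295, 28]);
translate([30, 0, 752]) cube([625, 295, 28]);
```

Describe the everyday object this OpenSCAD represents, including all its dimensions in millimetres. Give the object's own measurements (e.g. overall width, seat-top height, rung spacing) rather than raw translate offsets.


An open bookshelf. Two side panels, each 30 mm thick, 295 mm deep and 839 mm tall, stand 685 mm apart (outside-to-outside). Between them sit 3 shelves, each 28 mm thick and 295 mm deep, spanning the full gap between the sides. The bottom shelf rests on the floor (its underside at z = 0) and the clear gap between one shelf's top and the next shelf's underside is 348 mm.


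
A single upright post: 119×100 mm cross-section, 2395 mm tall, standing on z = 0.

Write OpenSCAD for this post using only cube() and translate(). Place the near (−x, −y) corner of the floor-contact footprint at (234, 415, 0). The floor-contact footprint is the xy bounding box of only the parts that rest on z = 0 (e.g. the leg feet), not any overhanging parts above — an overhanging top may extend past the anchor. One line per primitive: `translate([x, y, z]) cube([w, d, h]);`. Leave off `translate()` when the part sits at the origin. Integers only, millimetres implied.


translate([234, 415, 0]) cube([119, 100, 2395]);


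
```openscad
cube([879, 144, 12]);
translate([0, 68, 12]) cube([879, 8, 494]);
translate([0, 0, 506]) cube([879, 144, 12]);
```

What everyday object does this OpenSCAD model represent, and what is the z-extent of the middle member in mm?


An I-beam. The web height is 494 mm.

Two wide flanges with a thin centred web — an I-beam. Overall 518 mm minus two 12 mm flanges gives a web of 518 − 2·12 = 494 mm.


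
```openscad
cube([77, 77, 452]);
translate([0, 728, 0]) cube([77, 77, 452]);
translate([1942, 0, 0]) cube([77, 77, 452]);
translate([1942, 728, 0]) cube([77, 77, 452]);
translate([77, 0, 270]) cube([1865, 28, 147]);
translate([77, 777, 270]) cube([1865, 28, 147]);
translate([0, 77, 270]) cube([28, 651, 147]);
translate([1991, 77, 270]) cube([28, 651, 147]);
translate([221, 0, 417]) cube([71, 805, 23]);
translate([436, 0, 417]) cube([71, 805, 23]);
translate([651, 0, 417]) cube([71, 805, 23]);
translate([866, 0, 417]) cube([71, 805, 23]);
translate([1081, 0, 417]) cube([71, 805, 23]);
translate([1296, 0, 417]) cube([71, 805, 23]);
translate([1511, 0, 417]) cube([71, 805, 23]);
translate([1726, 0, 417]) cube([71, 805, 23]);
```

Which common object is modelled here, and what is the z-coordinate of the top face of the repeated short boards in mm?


A bed frame. The slat-top height is 440 mm.

Four posts, four rails, and a row of slats — a bed frame. Slats sit on the rails at z = 270 + 147 = 417; with slat thickness 23, the top is 440 mm.


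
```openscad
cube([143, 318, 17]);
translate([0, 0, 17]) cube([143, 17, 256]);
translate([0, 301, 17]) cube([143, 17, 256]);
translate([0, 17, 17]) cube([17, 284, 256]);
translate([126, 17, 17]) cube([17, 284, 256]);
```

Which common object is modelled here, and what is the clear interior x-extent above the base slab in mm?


An open box. The internal width is 109 mm.

A 143×318 base slab with four walls standing on it — an open box. The base is 143 mm wide and the walls are 17 mm thick, so the internal width is 143 − 2 × 17 = 109 mm.


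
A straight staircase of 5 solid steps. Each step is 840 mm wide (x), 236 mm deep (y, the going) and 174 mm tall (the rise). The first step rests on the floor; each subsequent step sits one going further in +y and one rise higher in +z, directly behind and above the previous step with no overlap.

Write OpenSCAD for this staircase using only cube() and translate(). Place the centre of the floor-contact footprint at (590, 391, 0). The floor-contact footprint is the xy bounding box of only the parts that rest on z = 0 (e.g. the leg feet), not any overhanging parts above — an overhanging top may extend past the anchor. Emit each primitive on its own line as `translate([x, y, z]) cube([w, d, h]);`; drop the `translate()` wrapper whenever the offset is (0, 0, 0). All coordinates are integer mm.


translate([170, 273, 0]) cube([840, 236, 174]);
translate([170, 509, 174]) cube([840, 236, 174]);
translate([170, 745, 348]) cube([840, 236, 174]);
translate([170, 981, 522]) cube([840, 236, 174]);
translate([170, 1217, 696]) cube([840, 236, 174]);


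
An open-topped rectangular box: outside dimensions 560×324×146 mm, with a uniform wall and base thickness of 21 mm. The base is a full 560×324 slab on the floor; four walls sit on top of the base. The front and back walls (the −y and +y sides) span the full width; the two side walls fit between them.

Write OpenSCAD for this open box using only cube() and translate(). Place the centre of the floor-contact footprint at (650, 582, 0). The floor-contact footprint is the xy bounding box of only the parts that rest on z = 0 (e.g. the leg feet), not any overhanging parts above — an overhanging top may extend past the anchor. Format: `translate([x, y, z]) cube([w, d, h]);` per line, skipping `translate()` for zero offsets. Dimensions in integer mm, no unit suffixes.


translate([370, 420, 0]) cube([560, 324, 21]);
translate([370, 420, 21]) cube([560, 21, 125]);
translate([370, 723, 21]) cube([560, 21, 125]);
translate([370, 441, 21]) cube([21, 282, 125]);
translate([909, 441, 21]) cube([21, 282, 125]);


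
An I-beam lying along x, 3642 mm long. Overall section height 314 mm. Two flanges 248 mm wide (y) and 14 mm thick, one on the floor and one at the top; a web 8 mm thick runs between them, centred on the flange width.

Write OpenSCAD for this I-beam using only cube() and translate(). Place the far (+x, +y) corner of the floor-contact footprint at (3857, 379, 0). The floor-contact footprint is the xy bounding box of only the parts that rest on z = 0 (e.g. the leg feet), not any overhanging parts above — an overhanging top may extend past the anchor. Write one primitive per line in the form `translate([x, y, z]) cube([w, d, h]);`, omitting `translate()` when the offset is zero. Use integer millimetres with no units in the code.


translate([215, 131, 0]) cube([3642, 248, 14]);
translate([215, 251, 14]) cube([3642, 8, 286]);
translate([215, 131, 300]) cube([3642, 248, 14]);


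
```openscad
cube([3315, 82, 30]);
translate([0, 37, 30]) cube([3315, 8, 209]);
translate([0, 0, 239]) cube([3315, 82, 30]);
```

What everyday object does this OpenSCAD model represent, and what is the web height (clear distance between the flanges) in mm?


An I-beam. The web height is 209 mm.

Two wide flanges with a thin centred web — an I-beam. Overall 269 mm minus two 30 mm flanges gives a web of 269 − 2·30 = 209 mm.


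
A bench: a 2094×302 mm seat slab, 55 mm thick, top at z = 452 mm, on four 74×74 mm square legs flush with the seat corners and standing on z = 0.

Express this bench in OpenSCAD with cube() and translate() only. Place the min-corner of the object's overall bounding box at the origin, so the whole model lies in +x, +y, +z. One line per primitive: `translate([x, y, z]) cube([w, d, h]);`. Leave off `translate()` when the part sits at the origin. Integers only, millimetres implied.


translate([0, 0, 397]) cube([2094, 302, 55]);
cube([74, 74, 397]);
translate([0, 228, 0]) cube([74, 74, 397]);
translate([2020, 0, 0]) cube([74, 74, 397]);
translate([2020, 228, 0]) cube([74, 74, 397]);


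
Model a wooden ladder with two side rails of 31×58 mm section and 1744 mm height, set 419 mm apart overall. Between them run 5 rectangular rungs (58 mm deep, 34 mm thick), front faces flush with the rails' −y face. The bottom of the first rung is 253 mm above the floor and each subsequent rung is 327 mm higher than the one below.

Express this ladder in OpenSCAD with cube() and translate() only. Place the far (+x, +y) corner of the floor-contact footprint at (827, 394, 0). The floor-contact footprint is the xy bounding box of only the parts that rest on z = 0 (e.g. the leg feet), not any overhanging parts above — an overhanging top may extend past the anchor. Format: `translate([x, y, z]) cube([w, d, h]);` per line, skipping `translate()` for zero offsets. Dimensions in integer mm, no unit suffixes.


// rung span = 419 - 2*31 = 357
// rung[k] z = 253 + k*327
translate([408, 336, 0]) cube([31, 58, 1744]);
translate([796, 336, 0]) cube([31, 58, 1744]);
translate([439, 336, 253]) cube([357, 58, 34]);
translate([439, 336, 580]) cube([357, 58, 34]);
translate([439, 336, 907]) cube([357, 58, 34]);
translate([439, 336, 1234]) cube([357, 58, 34]);
translate([439, 336, 1561]) cube([357, 58, 34]);


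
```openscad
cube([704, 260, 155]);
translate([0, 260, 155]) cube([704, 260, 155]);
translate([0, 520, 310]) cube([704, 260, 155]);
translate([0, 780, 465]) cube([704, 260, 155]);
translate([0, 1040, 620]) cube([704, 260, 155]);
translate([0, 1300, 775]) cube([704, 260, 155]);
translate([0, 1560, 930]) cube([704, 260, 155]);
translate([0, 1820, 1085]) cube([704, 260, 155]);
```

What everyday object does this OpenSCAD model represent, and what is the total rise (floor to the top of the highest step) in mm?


A staircase. The total rise is 1240 mm.

8 identical blocks, each offset up and back from the previous — a staircase. Each step is 155 mm tall and there are 8 of them, so the total rise is 8 × 155 = 1240 mm.


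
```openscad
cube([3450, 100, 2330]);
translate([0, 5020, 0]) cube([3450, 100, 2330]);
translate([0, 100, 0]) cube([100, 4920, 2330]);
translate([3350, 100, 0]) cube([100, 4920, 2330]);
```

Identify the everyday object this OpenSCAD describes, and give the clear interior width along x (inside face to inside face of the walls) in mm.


A house (or room) frame. The interior width is 3250 mm.

Four 2330 mm walls enclosing a rectangle with no floor or roof — a room or house frame. Outside width is 3450 mm and wall thickness is 100 mm, so the interior width is 3450 − 2 × 100 = 3250 mm.


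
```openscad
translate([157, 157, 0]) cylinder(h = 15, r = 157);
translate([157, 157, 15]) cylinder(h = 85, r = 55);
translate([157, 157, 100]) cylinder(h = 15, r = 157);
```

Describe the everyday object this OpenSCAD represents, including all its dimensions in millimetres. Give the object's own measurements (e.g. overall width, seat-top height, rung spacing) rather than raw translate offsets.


A spool: two coaxial disc flanges of radius 157 mm and thickness 15 mm, joined by a core cylinder of radius 55 mm and height 85 mm. The lower flange rests on z = 0 and the three cylinders share a vertical axis.


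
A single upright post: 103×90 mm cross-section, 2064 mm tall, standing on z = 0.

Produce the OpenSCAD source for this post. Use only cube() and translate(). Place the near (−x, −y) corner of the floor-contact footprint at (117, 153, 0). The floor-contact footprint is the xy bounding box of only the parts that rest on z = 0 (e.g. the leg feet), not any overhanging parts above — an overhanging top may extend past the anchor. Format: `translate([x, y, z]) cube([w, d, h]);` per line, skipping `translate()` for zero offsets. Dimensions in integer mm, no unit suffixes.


translate([117, 153, 0]) cube([103, 90, 2064]);


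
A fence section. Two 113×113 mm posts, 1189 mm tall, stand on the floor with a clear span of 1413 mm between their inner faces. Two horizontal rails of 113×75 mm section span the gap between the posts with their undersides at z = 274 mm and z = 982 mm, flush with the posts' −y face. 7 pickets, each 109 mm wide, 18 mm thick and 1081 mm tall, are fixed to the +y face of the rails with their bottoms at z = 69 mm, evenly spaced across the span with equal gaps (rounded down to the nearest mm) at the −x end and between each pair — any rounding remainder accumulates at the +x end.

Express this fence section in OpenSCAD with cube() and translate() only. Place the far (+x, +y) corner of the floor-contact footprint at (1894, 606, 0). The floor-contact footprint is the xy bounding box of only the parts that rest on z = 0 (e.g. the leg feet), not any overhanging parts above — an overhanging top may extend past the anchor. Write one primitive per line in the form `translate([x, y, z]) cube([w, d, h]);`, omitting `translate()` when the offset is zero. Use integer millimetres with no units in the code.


translate([255, 493, 0]) cube([113, 113, 1189]);
translate([1781, 493, 0]) cube([113, 113, 1189]);
translate([368, 493, 274]) cube([1413, 113, 75]);
translate([368, 493, 982]) cube([1413, 113, 75]);
translate([449, 606, 69]) cube([109, 18, 1081]);
translate([639, 606, 69]) cube([109, 18, 1081]);
translate([829, 606, 69]) cube([109, 18, 1081]);
translate([1019, 606, 69]) cube([109, 18, 1081]);
translate([1209, 606, 69]) cube([109, 18, 1081]);
translate([1399, 606, 69]) cube([109, 18, 1081]);
translate([1589, 606, 69]) cube([109, 18, 1081]);


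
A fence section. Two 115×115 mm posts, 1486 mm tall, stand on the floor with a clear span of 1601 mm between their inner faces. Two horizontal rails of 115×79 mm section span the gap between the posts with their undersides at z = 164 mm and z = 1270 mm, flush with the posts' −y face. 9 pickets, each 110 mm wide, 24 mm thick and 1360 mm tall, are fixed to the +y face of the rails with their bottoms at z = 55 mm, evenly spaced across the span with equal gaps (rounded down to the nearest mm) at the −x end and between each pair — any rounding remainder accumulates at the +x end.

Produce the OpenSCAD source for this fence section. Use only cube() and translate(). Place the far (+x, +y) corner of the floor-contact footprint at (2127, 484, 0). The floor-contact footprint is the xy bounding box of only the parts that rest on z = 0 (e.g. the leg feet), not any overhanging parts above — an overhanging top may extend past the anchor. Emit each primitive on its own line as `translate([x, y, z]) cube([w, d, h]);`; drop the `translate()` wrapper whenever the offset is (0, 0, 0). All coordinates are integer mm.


translate([296, 369, 0]) cube([115, 115, 1486]);
translate([2012, 369, 0]) cube([115, 115, 1486]);
translate([411, 369, 164]) cube([1601, 115, 79]);
translate([411, 369, 1270]) cube([1601, 115, 79]);
translate([472, 484, 55]) cube([110, 24, 1360]);
translate([643, 484, 55]) cube([110, 24, 1360]);
translate([814, 484, 55]) cube([110, 24, 1360]);
translate([985, 484, 55]) cube([110, 24, 1360]);
translate([1156, 484, 55]) cube([110, 24, 1360]);
translate([1327, 484, 55]) cube([110, 24, 1360]);
translate([1498, 484, 55]) cube([110, 24, 1360]);
translate([1669, 484, 55]) cube([110, 24, 1360]);
translate([1840, 484, 55]) cube([110, 24, 1360]);


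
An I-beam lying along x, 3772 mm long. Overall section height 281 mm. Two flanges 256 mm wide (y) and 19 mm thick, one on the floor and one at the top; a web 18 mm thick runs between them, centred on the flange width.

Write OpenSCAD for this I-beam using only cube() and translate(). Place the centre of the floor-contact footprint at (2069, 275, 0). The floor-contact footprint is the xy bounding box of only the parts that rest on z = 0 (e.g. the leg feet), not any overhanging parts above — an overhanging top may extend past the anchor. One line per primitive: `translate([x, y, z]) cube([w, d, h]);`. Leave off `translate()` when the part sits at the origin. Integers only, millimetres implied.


translate([183, 147, 0]) cube([3772, 256, 19]);
translate([183, 266, 19]) cube([3772, 18, 243]);
translate([183, 147, 262]) cube([3772, 256, 19]);


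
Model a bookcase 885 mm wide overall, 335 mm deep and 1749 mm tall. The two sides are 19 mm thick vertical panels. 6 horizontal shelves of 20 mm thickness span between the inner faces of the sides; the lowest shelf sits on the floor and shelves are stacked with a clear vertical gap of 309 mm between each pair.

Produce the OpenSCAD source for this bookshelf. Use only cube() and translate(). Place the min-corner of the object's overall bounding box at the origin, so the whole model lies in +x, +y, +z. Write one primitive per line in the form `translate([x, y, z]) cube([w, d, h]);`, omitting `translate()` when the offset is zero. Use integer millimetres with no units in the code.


cube([19, 335, 1749]);
translate([866, 0, 0]) cube([19, 335, 1749]);
translate([19, 0, 0]) cube([847, 335, 20]);
translate([19, 0, 329]) cube([847, 335, 20]);
translate([19, 0, 658]) cube([847, 335, 20]);
translate([19, 0, 987]) cube([847, 335, 20]);
translate([19, 0, 1316]) cube([847, 335, 20]);
translate([19, 0, 1645]) cube([847, 335, 20]);


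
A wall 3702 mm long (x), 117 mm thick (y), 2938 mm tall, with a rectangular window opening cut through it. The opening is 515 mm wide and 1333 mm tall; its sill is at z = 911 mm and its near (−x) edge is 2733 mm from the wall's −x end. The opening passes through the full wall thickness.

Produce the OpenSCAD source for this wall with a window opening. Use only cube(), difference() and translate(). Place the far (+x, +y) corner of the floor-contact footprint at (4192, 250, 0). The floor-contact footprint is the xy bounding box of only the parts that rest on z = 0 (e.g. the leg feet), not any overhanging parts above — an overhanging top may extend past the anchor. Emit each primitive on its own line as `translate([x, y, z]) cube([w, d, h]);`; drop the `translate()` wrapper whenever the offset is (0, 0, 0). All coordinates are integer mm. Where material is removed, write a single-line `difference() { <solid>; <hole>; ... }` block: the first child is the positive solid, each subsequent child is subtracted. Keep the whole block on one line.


difference() { translate([490, 133, 0]) cube([3702, 117, 2938]); translate([3223, 133, 911]) cube([515, 117, 1333]); }


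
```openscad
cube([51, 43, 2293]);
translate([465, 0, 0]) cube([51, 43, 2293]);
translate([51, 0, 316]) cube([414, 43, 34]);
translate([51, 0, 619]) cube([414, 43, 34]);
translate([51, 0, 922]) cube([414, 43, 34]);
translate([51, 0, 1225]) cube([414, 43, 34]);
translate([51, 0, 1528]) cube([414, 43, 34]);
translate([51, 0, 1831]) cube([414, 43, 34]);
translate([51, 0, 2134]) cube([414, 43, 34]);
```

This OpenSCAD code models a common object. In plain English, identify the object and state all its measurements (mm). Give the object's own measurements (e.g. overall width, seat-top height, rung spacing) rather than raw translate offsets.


A straight ladder. Two 51×43 mm vertical rails, 2293 mm tall, stand 516 mm apart (outside-to-outside) with their front faces coplanar on the −y side. 7 rungs, each 43 mm deep and 34 mm tall, span between the inner faces of the rails, front faces flush with the rails. The lowest rung's underside is at z = 316 mm and rungs are spaced 303 mm apart (underside to underside).


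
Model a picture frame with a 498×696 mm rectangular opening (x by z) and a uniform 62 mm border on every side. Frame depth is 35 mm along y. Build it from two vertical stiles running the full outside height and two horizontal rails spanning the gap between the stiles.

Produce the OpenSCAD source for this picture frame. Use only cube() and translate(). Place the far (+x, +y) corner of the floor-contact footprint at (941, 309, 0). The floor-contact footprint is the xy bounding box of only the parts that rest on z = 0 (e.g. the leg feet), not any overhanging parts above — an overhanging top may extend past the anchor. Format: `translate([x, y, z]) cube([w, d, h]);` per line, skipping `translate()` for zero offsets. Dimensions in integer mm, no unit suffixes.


translate([319, 274, 0]) cube([62, 35, 820]);
translate([879, 274, 0]) cube([62, 35, 820]);
translate([381, 274, 0]) cube([498, 35, 62]);
translate([381, 274, 758]) cube([498, 35, 62]);


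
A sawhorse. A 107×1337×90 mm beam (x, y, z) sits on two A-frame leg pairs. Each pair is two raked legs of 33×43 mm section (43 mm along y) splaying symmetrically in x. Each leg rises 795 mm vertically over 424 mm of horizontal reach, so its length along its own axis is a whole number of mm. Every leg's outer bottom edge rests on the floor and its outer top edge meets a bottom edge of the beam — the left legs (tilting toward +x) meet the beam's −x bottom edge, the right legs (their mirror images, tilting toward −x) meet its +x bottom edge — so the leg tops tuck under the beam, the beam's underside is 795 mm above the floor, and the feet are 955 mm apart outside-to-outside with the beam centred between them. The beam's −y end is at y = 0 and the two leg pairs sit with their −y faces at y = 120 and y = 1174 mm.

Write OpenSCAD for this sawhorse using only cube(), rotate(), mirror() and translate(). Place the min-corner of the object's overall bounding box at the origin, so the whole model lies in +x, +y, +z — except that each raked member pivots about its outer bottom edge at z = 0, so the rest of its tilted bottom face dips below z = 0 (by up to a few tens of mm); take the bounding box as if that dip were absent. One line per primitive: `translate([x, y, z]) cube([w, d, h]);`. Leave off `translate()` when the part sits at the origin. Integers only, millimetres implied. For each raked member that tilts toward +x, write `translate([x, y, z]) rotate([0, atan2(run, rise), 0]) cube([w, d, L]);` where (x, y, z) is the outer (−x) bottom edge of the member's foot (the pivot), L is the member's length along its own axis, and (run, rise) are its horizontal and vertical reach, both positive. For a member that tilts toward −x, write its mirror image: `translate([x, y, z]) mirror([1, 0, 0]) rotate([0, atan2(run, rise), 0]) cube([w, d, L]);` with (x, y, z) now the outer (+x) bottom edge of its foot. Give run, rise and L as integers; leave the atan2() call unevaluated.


// leg length = √(424² + 795²) = 901
// right-leg outer foot x = 2·424 + 107 = 955
// beam min-corner = (424, 0, 795)
translate([424, 0, 795]) cube([107, 1337, 90]);
translate([0, 120, 0]) rotate([0, atan2(424, 795), 0]) cube([33, 43, 901]);
translate([955, 120, 0]) mirror([1, 0, 0]) rotate([0, atan2(424, 795), 0]) cube([33, 43, 901]);
translate([0, 1174, 0]) rotate([0, atan2(424, 795), 0]) cube([33, 43, 901]);
translate([955, 1174, 0]) mirror([1, 0, 0]) rotate([0, atan2(424, 795), 0]) cube([33, 43, 901]);


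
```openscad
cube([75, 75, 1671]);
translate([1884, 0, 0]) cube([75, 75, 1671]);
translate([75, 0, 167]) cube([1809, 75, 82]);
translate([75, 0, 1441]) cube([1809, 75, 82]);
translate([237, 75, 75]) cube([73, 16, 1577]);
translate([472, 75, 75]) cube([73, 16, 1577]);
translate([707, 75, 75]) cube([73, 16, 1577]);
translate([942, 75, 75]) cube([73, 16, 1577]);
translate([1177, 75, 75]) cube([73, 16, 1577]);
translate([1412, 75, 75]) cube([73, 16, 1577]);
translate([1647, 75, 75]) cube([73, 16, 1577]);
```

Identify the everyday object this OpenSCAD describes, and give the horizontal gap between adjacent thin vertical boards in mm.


A fence section. The picket gap is 162 mm.

Two posts, two rails, 7 pickets — a fence section. Span 1809 mm holds 7 pickets of 73 mm with 8 equal gaps: ⌊(1809 − 7·73) / 8⌋ = 162 mm.


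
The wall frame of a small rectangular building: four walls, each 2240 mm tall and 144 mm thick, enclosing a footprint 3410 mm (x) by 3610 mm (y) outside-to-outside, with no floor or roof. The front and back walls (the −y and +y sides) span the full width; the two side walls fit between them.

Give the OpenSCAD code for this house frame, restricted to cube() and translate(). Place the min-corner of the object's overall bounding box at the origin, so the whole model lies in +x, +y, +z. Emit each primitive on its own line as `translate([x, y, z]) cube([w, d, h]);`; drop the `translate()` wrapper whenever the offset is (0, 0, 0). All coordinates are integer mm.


cube([3410, 144, 2240]);
translate([0, 3466, 0]) cube([3410, 144, 2240]);
translate([0, 144, 0]) cube([144, 3322, 2240]);
translate([3266, 144, 0]) cube([144, 3322, 2240]);


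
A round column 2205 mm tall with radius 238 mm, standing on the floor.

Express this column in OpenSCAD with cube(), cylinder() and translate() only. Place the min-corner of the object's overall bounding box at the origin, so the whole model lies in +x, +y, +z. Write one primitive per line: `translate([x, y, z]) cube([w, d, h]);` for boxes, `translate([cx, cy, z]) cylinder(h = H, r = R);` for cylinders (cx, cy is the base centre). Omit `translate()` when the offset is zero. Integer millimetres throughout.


translate([238, 238, 0]) cylinder(h = 2205, r = 238);


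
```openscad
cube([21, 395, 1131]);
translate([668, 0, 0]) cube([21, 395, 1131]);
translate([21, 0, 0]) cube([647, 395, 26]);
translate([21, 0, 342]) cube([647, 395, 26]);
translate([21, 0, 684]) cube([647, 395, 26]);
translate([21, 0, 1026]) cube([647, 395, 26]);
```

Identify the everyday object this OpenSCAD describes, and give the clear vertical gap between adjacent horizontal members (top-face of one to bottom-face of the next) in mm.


A bookshelf. The clear shelf gap is 316 mm.

Two tall side panels with 4 horizontal boards between them — a bookshelf. The first two shelf undersides are at z = 0 and z = 342; with shelf thickness 26, the clear gap is 342 − 0 − 26 = 316 mm.


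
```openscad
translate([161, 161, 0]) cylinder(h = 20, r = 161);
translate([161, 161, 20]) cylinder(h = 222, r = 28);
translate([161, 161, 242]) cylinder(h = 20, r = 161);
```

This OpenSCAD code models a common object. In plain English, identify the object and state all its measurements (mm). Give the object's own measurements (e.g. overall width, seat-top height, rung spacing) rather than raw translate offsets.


A spool: two coaxial disc flanges of radius 161 mm and thickness 20 mm, joined by a core cylinder of radius 28 mm and height 222 mm. The lower flange rests on z = 0 and the three cylinders share a vertical axis.


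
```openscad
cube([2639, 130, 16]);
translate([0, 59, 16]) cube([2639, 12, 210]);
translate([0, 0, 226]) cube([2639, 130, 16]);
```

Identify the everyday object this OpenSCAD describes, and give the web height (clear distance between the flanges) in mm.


An I-beam. The web height is 210 mm.

Two wide flanges with a thin centred web — an I-beam. Overall 242 mm minus two 16 mm flanges gives a web of 242 − 2·16 = 210 mm.


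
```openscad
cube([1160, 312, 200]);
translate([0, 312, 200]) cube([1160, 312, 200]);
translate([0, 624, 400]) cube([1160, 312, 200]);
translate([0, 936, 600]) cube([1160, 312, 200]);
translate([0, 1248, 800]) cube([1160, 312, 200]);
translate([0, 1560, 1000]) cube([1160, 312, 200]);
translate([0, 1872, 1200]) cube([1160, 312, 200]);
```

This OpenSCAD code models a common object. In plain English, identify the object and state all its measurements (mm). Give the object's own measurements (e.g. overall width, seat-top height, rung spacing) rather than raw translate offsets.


A straight staircase of 7 solid steps. Each step is 1160 mm wide (x), 312 mm deep (y, the going) and 200 mm tall (the rise). The first step rests on the floor; each subsequent step sits one going further in +y and one rise higher in +z, directly behind and above the previous step with no overlap.


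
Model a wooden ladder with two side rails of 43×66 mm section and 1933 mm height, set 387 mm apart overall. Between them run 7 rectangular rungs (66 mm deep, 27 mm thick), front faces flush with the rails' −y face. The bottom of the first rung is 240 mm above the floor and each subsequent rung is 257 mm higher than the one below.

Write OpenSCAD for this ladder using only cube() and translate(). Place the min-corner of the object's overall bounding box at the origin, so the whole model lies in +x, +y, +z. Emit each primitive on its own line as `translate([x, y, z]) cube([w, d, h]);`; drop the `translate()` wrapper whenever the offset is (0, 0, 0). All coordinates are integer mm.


cube([43, 66, 1933]);
translate([344, 0, 0]) cube([43, 66, 1933]);
translate([43, 0, 240]) cube([301, 66, 27]);
translate([43, 0, 497]) cube([301, 66, 27]);
translate([43, 0, 754]) cube([301, 66, 27]);
translate([43, 0, 1011]) cube([301, 66, 27]);
translate([43, 0, 1268]) cube([301, 66, 27]);
translate([43, 0, 1525]) cube([301, 66, 27]);
translate([43, 0, 1782]) cube([301, 66, 27]);


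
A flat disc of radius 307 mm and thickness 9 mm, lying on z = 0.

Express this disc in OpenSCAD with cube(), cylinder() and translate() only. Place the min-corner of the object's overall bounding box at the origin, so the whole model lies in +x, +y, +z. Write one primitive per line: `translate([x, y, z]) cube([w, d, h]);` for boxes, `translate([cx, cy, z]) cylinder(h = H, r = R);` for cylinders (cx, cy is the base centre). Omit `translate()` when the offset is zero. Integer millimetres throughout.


translate([307, 307, 0]) cylinder(h = 9, r = 307);


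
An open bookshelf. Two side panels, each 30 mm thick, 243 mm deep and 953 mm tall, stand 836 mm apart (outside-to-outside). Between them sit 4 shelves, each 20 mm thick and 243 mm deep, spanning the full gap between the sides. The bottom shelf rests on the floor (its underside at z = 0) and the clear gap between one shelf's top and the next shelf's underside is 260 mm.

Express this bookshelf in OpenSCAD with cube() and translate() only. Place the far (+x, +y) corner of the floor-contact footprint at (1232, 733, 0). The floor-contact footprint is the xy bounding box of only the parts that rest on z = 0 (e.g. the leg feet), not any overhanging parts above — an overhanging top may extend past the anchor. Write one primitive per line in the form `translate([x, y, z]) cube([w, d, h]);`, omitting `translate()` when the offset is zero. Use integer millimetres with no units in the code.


translate([396, 490, 0]) cube([30, 243, 953]);
translate([1202, 490, 0]) cube([30, 243, 953]);
translate([426, 490, 0]) cube([776, 243, 20]);
translate([426, 490, 280]) cube([776, 243, 20]);
translate([426, 490, 560]) cube([776, 243, 20]);
translate([426, 490, 840]) cube([776, 243, 20]);


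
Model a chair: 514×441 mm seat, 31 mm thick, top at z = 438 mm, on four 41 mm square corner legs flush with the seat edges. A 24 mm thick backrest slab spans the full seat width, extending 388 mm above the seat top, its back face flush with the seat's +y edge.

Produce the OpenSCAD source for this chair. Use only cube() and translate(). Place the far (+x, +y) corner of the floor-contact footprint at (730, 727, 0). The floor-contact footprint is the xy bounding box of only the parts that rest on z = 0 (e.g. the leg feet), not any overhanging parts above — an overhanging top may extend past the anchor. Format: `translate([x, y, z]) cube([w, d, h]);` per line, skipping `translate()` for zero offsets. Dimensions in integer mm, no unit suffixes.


translate([216, 286, 407]) cube([514, 441, 31]);
translate([216, 286, 0]) cube([41, 41, 407]);
translate([689, 286, 0]) cube([41, 41, 407]);
translate([216, 686, 0]) cube([41, 41, 407]);
translate([689, 686, 0]) cube([41, 41, 407]);
translate([216, 703, 438]) cube([514, 24, 388]);


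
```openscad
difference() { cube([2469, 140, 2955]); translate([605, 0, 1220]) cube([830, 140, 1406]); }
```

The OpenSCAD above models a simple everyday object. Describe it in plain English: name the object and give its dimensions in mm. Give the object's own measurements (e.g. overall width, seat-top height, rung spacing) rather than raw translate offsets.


A wall 2469 mm long (x), 140 mm thick (y), 2955 mm tall, with a rectangular window opening cut through it. The opening is 830 mm wide and 1406 mm tall; its sill is at z = 1220 mm and its near (−x) edge is 605 mm from the wall's −x end. The opening passes through the full wall thickness.


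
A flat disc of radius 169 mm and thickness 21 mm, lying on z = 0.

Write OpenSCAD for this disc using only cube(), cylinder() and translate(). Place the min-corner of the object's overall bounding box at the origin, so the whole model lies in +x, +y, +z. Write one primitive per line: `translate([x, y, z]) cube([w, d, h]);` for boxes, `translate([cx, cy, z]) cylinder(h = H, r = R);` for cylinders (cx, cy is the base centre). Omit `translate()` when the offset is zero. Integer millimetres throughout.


translate([169, 169, 0]) cylinder(h = 21, r = 169);


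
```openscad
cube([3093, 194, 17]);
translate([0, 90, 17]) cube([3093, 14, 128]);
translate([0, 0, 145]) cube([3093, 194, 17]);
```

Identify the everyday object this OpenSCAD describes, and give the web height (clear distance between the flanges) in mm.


An I-beam. The web height is 128 mm.

Two wide flanges with a thin centred web — an I-beam. Overall 162 mm minus two 17 mm flanges gives a web of 162 − 2·17 = 128 mm.


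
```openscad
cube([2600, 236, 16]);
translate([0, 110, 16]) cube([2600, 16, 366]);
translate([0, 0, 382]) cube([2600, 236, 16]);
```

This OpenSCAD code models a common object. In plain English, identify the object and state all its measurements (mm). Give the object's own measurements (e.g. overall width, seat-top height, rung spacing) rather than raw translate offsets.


An I-beam lying along x, 2600 mm long. Overall section height 398 mm. Two flanges 236 mm wide (y) and 16 mm thick, one on the floor and one at the top; a web 16 mm thick runs between them, centred on the flange width.


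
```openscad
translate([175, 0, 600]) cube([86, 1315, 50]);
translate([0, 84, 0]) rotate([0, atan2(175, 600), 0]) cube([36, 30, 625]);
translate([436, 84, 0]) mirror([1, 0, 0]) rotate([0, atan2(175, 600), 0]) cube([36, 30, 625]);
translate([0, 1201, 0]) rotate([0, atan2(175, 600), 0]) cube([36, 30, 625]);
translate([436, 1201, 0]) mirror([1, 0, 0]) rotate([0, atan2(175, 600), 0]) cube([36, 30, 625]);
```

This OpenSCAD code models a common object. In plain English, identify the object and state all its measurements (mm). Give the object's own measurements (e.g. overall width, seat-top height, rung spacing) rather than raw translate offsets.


A sawhorse. A 86×1315×50 mm beam (x, y, z) sits on two A-frame leg pairs. Each pair is two raked legs of 36×30 mm section (30 mm along y) splaying symmetrically in x. Each leg rises 600 mm vertically over 175 mm of horizontal reach and is 625 mm long along its own axis. Every leg's outer bottom edge rests on the floor and its outer top edge meets a bottom edge of the beam — the left legs (tilting toward +x) meet the beam's −x bottom edge, the right legs (their mirror images, tilting toward −x) meet its +x bottom edge — so the leg tops tuck under the beam, the beam's underside is 600 mm above the floor, and the feet are 436 mm apart outside-to-outside with the beam centred between them. The two leg pairs are set in 84 mm from either end of the beam.
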